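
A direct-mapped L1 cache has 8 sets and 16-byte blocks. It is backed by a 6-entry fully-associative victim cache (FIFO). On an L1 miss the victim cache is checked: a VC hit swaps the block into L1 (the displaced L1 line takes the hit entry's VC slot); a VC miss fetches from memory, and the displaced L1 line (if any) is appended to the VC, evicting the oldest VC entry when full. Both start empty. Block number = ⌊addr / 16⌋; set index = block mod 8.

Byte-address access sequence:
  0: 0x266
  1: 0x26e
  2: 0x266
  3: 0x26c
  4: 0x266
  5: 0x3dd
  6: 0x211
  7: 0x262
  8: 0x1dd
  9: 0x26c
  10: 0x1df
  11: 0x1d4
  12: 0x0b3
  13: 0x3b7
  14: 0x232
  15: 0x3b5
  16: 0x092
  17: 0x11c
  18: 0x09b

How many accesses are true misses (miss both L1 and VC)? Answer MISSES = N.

MISSES = 9

0: 0x266 (blk 38, set 6) → MISS  vc=[]
1: 0x26e (blk 38, set 6) → L1-HIT  vc=[]
2: 0x266 (blk 38, set 6) → L1-HIT  vc=[]
3: 0x26c (blk 38, set 6) → L1-HIT  vc=[]
4: 0x266 (blk 38, set 6) → L1-HIT  vc=[]
5: 0x3dd (blk 61, set 5) → MISS  vc=[]
6: 0x211 (blk 33, set 1) → MISS  vc=[]
7: 0x262 (blk 38, set 6) → L1-HIT  vc=[]
8: 0x1dd (blk 29, set 5) → MISS  vc=[61]
9: 0x26c (blk 38, set 6) → L1-HIT  vc=[61]
10: 0x1df (blk 29, set 5) → L1-HIT  vc=[61]
11: 0x1d4 (blk 29, set 5) → L1-HIT  vc=[61]
12: 0xb3 (blk 11, set 3) → MISS  vc=[61]
13: 0x3b7 (blk 59, set 3) → MISS  vc=[61, 11]
14: 0x232 (blk 35, set 3) → MISS  vc=[61, 11, 59]
15: 0x3b5 (blk 59, set 3) → VC-HIT  vc=[61, 11, 35]
16: 0x92 (blk 9, set 1) → MISS  vc=[61, 11, 35, 33]
17: 0x11c (blk 17, set 1) → MISS  vc=[61, 11, 35, 33, 9]
18: 0x9b (blk 9, set 1) → VC-HIT  vc=[61, 11, 35, 33, 17]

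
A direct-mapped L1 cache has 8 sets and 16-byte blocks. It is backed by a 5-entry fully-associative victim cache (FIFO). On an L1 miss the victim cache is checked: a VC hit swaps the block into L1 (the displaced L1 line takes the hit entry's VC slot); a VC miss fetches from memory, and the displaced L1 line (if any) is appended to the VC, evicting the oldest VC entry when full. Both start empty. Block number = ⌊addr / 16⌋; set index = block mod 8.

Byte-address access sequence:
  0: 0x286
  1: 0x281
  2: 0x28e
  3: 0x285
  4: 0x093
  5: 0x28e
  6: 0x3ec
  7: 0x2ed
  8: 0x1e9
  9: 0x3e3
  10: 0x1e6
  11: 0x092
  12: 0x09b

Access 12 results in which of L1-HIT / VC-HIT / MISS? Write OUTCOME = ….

OUTCOME = L1-HIT

0: 0x286 (blk 40, set 0) → MISS  vc=[]
1: 0x281 (blk 40, set 0) → L1-HIT  vc=[]
2: 0x28e (blk 40, set 0) → L1-HIT  vc=[]
3: 0x285 (blk 40, set 0) → L1-HIT  vc=[]
4: 0x93 (blk 9, set 1) → MISS  vc=[]
5: 0x28e (blk 40, set 0) → L1-HIT  vc=[]
6: 0x3ec (blk 62, set 6) → MISS  vc=[]
7: 0x2ed (blk 46, set 6) → MISS  vc=[62]
8: 0x1e9 (blk 30, set 6) → MISS  vc=[62, 46]
9: 0x3e3 (blk 62, set 6) → VC-HIT  vc=[30, 46]
10: 0x1e6 (blk 30, set 6) → VC-HIT  vc=[62, 46]
11: 0x92 (blk 9, set 1) → L1-HIT  vc=[62, 46]
12: 0x9b (blk 9, set 1) → L1-HIT  vc=[62, 46]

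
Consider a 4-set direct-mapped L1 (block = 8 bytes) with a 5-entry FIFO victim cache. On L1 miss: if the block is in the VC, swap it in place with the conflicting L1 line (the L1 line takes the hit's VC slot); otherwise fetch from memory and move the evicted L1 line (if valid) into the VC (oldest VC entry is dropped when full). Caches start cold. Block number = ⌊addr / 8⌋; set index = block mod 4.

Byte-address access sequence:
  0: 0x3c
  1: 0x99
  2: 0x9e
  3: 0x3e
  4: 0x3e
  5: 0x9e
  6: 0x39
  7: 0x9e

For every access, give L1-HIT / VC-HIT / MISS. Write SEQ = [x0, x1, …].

#0 0x3c→b7/s3 MISS; vc=[]
#1 0x99→b19/s3 MISS; vc=[7]
#2 0x9e→b19/s3 L1-HIT; vc=[7]
#3 0x3e→b7/s3 VC-HIT; vc=[19]
#4 0x3e→b7/s3 L1-HIT; vc=[19]
#5 0x9e→b19/s3 VC-HIT; vc=[7]
#6 0x39→b7/s3 VC-HIT; vc=[19]
#7 0x9e→b19/s3 VC-HIT; vc=[7]

SEQ = [MISS, MISS, L1-HIT, VC-HIT, L1-HIT, VC-HIT, VC-HIT, VC-HIT]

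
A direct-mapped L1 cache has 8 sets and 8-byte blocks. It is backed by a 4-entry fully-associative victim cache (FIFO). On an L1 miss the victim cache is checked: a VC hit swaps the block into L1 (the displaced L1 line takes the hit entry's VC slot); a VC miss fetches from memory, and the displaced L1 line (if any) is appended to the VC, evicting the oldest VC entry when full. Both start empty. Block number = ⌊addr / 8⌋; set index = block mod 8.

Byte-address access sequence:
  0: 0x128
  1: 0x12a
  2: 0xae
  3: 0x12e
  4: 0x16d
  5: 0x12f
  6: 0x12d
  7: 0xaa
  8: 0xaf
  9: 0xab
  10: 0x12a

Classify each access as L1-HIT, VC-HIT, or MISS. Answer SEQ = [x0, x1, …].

SEQ = [MISS, L1-HIT, MISS, VC-HIT, MISS, VC-HIT, L1-HIT, VC-HIT, L1-HIT, L1-HIT, VC-HIT]

  [0] addr=0x128 blk=37 s=5: MISS | VC []
  [1] addr=0x12a blk=37 s=5: L1-HIT | VC []
  [2] addr=0xae blk=21 s=5: MISS | VC [37]
  [3] addr=0x12e blk=37 s=5: VC-HIT | VC [21]
  [4] addr=0x16d blk=45 s=5: MISS | VC [21, 37]
  [5] addr=0x12f blk=37 s=5: VC-HIT | VC [21, 45]
  [6] addr=0x12d blk=37 s=5: L1-HIT | VC [21, 45]
  [7] addr=0xaa blk=21 s=5: VC-HIT | VC [37, 45]
  [8] addr=0xaf blk=21 s=5: L1-HIT | VC [37, 45]
  [9] addr=0xab blk=21 s=5: L1-HIT | VC [37, 45]
  [10] addr=0x12a blk=37 s=5: VC-HIT | VC [21, 45]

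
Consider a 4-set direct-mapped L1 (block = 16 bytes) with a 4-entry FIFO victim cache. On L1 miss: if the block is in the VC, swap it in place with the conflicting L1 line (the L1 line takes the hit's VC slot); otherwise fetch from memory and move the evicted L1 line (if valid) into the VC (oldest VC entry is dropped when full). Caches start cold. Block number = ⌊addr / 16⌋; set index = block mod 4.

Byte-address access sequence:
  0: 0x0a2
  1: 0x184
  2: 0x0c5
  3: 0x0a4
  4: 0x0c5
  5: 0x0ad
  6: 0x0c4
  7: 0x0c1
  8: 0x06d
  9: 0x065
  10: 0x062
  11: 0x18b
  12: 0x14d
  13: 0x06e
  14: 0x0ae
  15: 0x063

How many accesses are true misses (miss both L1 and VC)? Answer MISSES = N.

MISSES = 5

#0 0xa2→b10/s2 MISS; vc=[]
#1 0x184→b24/s0 MISS; vc=[]
#2 0xc5→b12/s0 MISS; vc=[24]
#3 0xa4→b10/s2 L1-HIT; vc=[24]
#4 0xc5→b12/s0 L1-HIT; vc=[24]
#5 0xad→b10/s2 L1-HIT; vc=[24]
#6 0xc4→b12/s0 L1-HIT; vc=[24]
#7 0xc1→b12/s0 L1-HIT; vc=[24]
#8 0x6d→b6/s2 MISS; vc=[24,10]
#9 0x65→b6/s2 L1-HIT; vc=[24,10]
#10 0x62→b6/s2 L1-HIT; vc=[24,10]
#11 0x18b→b24/s0 VC-HIT; vc=[12,10]
#12 0x14d→b20/s0 MISS; vc=[12,10,24]
#13 0x6e→b6/s2 L1-HIT; vc=[12,10,24]
#14 0xae→b10/s2 VC-HIT; vc=[12,6,24]
#15 0x63→b6/s2 VC-HIT; vc=[12,10,24]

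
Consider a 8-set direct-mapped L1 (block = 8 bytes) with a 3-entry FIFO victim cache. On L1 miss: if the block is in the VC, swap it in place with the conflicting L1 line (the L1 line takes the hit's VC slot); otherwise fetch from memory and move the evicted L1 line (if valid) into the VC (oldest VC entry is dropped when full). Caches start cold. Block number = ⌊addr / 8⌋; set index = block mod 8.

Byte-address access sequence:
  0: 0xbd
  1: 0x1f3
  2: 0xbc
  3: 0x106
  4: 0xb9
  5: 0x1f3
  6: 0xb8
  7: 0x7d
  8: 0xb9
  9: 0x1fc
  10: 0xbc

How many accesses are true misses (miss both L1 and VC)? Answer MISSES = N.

MISSES = 5

#0 0xbd→b23/s7 MISS; vc=[]
#1 0x1f3→b62/s6 MISS; vc=[]
#2 0xbc→b23/s7 L1-HIT; vc=[]
#3 0x106→b32/s0 MISS; vc=[]
#4 0xb9→b23/s7 L1-HIT; vc=[]
#5 0x1f3→b62/s6 L1-HIT; vc=[]
#6 0xb8→b23/s7 L1-HIT; vc=[]
#7 0x7d→b15/s7 MISS; vc=[23]
#8 0xb9→b23/s7 VC-HIT; vc=[15]
#9 0x1fc→b63/s7 MISS; vc=[15,23]
#10 0xbc→b23/s7 VC-HIT; vc=[15,63]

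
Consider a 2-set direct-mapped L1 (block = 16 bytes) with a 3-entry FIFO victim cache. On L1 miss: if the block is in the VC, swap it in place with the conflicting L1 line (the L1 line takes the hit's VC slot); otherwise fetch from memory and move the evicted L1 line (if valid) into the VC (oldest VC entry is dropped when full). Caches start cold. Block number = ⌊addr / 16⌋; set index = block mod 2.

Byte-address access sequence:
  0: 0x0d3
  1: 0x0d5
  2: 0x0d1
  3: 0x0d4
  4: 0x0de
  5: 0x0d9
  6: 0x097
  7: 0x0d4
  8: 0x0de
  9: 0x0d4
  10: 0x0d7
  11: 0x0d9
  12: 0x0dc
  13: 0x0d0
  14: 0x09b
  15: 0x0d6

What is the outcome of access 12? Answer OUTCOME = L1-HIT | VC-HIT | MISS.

  [0] addr=0xd3 blk=13 s=1: MISS | VC []
  [1] addr=0xd5 blk=13 s=1: L1-HIT | VC []
  [2] addr=0xd1 blk=13 s=1: L1-HIT | VC []
  [3] addr=0xd4 blk=13 s=1: L1-HIT | VC []
  [4] addr=0xde blk=13 s=1: L1-HIT | VC []
  [5] addr=0xd9 blk=13 s=1: L1-HIT | VC []
  [6] addr=0x97 blk=9 s=1: MISS | VC [13]
  [7] addr=0xd4 blk=13 s=1: VC-HIT | VC [9]
  [8] addr=0xde blk=13 s=1: L1-HIT | VC [9]
  [9] addr=0xd4 blk=13 s=1: L1-HIT | VC [9]
  [10] addr=0xd7 blk=13 s=1: L1-HIT | VC [9]
  [11] addr=0xd9 blk=13 s=1: L1-HIT | VC [9]
  [12] addr=0xdc blk=13 s=1: L1-HIT | VC [9]
  [13] addr=0xd0 blk=13 s=1: L1-HIT | VC [9]
  [14] addr=0x9b blk=9 s=1: VC-HIT | VC [13]
  [15] addr=0xd6 blk=13 s=1: VC-HIT | VC [9]

OUTCOME = L1-HIT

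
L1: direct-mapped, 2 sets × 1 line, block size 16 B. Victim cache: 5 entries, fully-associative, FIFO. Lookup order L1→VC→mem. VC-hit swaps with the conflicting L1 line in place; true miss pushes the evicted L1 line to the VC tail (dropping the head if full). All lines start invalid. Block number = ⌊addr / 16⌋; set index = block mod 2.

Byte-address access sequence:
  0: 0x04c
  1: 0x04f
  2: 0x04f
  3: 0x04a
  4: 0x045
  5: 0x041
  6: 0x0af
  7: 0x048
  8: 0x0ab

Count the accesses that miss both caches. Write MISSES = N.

0: 0x4c (blk 4, set 0) → MISS  vc=[]
1: 0x4f (blk 4, set 0) → L1-HIT  vc=[]
2: 0x4f (blk 4, set 0) → L1-HIT  vc=[]
3: 0x4a (blk 4, set 0) → L1-HIT  vc=[]
4: 0x45 (blk 4, set 0) → L1-HIT  vc=[]
5: 0x41 (blk 4, set 0) → L1-HIT  vc=[]
6: 0xaf (blk 10, set 0) → MISS  vc=[4]
7: 0x48 (blk 4, set 0) → VC-HIT  vc=[10]
8: 0xab (blk 10, set 0) → VC-HIT  vc=[4]

MISSES = 2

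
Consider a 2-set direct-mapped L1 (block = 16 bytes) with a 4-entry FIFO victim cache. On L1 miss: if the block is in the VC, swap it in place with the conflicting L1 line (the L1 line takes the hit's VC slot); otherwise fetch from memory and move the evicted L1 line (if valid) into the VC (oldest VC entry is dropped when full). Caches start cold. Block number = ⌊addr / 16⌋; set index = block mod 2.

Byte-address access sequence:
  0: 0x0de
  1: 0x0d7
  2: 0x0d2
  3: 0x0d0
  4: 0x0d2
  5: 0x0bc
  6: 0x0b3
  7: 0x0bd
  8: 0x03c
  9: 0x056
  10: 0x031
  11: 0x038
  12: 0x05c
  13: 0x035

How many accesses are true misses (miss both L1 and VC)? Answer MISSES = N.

  [0] addr=0xde blk=13 s=1: MISS | VC []
  [1] addr=0xd7 blk=13 s=1: L1-HIT | VC []
  [2] addr=0xd2 blk=13 s=1: L1-HIT | VC []
  [3] addr=0xd0 blk=13 s=1: L1-HIT | VC []
  [4] addr=0xd2 blk=13 s=1: L1-HIT | VC []
  [5] addr=0xbc blk=11 s=1: MISS | VC [13]
  [6] addr=0xb3 blk=11 s=1: L1-HIT | VC [13]
  [7] addr=0xbd blk=11 s=1: L1-HIT | VC [13]
  [8] addr=0x3c blk=3 s=1: MISS | VC [13, 11]
  [9] addr=0x56 blk=5 s=1: MISS | VC [13, 11, 3]
  [10] addr=0x31 blk=3 s=1: VC-HIT | VC [13, 11, 5]
  [11] addr=0x38 blk=3 s=1: L1-HIT | VC [13, 11, 5]
  [12] addr=0x5c blk=5 s=1: VC-HIT | VC [13, 11, 3]
  [13] addr=0x35 blk=3 s=1: VC-HIT | VC [13, 11, 5]

MISSES = 4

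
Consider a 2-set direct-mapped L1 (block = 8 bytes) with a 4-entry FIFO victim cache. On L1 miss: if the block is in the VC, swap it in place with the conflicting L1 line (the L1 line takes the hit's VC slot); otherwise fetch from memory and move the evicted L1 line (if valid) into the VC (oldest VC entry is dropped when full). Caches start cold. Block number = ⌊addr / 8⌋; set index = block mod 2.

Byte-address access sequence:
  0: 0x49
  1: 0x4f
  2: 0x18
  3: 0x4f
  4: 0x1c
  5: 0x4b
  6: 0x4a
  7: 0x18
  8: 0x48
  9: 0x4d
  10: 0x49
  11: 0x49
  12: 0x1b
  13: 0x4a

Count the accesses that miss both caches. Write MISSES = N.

  [0] addr=0x49 blk=9 s=1: MISS | VC []
  [1] addr=0x4f blk=9 s=1: L1-HIT | VC []
  [2] addr=0x18 blk=3 s=1: MISS | VC [9]
  [3] addr=0x4f blk=9 s=1: VC-HIT | VC [3]
  [4] addr=0x1c blk=3 s=1: VC-HIT | VC [9]
  [5] addr=0x4b blk=9 s=1: VC-HIT | VC [3]
  [6] addr=0x4a blk=9 s=1: L1-HIT | VC [3]
  [7] addr=0x18 blk=3 s=1: VC-HIT | VC [9]
  [8] addr=0x48 blk=9 s=1: VC-HIT | VC [3]
  [9] addr=0x4d blk=9 s=1: L1-HIT | VC [3]
  [10] addr=0x49 blk=9 s=1: L1-HIT | VC [3]
  [11] addr=0x49 blk=9 s=1: L1-HIT | VC [3]
  [12] addr=0x1b blk=3 s=1: VC-HIT | VC [9]
  [13] addr=0x4a blk=9 s=1: VC-HIT | VC [3]

MISSES = 2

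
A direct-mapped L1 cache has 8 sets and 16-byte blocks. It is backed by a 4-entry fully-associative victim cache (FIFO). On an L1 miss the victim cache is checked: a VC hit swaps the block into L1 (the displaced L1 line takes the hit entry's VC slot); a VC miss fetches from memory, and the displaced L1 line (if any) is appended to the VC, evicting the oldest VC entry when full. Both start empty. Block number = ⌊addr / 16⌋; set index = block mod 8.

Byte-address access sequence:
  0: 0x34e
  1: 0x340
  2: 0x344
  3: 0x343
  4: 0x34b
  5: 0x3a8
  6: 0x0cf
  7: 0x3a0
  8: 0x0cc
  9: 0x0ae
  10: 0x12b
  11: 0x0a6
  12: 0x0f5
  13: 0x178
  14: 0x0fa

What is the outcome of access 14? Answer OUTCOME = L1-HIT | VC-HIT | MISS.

OUTCOME = VC-HIT

  [0] addr=0x34e blk=52 s=4: MISS | VC []
  [1] addr=0x340 blk=52 s=4: L1-HIT | VC []
  [2] addr=0x344 blk=52 s=4: L1-HIT | VC []
  [3] addr=0x343 blk=52 s=4: L1-HIT | VC []
  [4] addr=0x34b blk=52 s=4: L1-HIT | VC []
  [5] addr=0x3a8 blk=58 s=2: MISS | VC []
  [6] addr=0xcf blk=12 s=4: MISS | VC [52]
  [7] addr=0x3a0 blk=58 s=2: L1-HIT | VC [52]
  [8] addr=0xcc blk=12 s=4: L1-HIT | VC [52]
  [9] addr=0xae blk=10 s=2: MISS | VC [52, 58]
  [10] addr=0x12b blk=18 s=2: MISS | VC [52, 58, 10]
  [11] addr=0xa6 blk=10 s=2: VC-HIT | VC [52, 58, 18]
  [12] addr=0xf5 blk=15 s=7: MISS | VC [52, 58, 18]
  [13] addr=0x178 blk=23 s=7: MISS | VC [52, 58, 18, 15]
  [14] addr=0xfa blk=15 s=7: VC-HIT | VC [52, 58, 18, 23]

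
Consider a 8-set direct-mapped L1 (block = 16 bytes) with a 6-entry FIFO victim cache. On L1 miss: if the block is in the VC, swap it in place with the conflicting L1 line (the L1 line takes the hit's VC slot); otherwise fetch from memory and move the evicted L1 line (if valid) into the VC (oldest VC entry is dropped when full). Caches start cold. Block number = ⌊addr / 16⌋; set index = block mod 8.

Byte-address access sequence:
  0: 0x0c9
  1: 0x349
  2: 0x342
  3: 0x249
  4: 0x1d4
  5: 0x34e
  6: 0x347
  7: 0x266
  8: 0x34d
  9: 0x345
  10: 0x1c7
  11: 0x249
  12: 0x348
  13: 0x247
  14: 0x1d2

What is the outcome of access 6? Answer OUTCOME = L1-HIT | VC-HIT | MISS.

#0 0xc9→b12/s4 MISS; vc=[]
#1 0x349→b52/s4 MISS; vc=[12]
#2 0x342→b52/s4 L1-HIT; vc=[12]
#3 0x249→b36/s4 MISS; vc=[12,52]
#4 0x1d4→b29/s5 MISS; vc=[12,52]
#5 0x34e→b52/s4 VC-HIT; vc=[12,36]
#6 0x347→b52/s4 L1-HIT; vc=[12,36]
#7 0x266→b38/s6 MISS; vc=[12,36]
#8 0x34d→b52/s4 L1-HIT; vc=[12,36]
#9 0x345→b52/s4 L1-HIT; vc=[12,36]
#10 0x1c7→b28/s4 MISS; vc=[12,36,52]
#11 0x249→b36/s4 VC-HIT; vc=[12,28,52]
#12 0x348→b52/s4 VC-HIT; vc=[12,28,36]
#13 0x247→b36/s4 VC-HIT; vc=[12,28,52]
#14 0x1d2→b29/s5 L1-HIT; vc=[12,28,52]

OUTCOME = L1-HIT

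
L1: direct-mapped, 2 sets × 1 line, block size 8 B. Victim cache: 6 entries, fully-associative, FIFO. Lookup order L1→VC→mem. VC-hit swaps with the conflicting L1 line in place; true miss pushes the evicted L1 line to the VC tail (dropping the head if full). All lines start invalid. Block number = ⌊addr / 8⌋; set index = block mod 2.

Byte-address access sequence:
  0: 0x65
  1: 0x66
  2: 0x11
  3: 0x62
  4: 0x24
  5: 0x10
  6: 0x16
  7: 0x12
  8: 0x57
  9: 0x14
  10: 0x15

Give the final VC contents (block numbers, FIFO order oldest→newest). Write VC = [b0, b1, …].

VC = [4, 12, 10]

  [0] addr=0x65 blk=12 s=0: MISS | VC []
  [1] addr=0x66 blk=12 s=0: L1-HIT | VC []
  [2] addr=0x11 blk=2 s=0: MISS | VC [12]
  [3] addr=0x62 blk=12 s=0: VC-HIT | VC [2]
  [4] addr=0x24 blk=4 s=0: MISS | VC [2, 12]
  [5] addr=0x10 blk=2 s=0: VC-HIT | VC [4, 12]
  [6] addr=0x16 blk=2 s=0: L1-HIT | VC [4, 12]
  [7] addr=0x12 blk=2 s=0: L1-HIT | VC [4, 12]
  [8] addr=0x57 blk=10 s=0: MISS | VC [4, 12, 2]
  [9] addr=0x14 blk=2 s=0: VC-HIT | VC [4, 12, 10]
  [10] addr=0x15 blk=2 s=0: L1-HIT | VC [4, 12, 10]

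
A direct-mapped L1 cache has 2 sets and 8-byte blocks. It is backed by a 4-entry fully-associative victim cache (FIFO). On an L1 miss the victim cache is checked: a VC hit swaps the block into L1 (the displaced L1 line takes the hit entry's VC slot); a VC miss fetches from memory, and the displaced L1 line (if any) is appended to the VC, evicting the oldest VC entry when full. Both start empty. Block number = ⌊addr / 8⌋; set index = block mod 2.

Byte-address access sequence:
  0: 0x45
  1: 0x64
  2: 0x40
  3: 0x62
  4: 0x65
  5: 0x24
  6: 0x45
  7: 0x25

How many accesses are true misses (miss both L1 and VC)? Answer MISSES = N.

MISSES = 3

#0 0x45→b8/s0 MISS; vc=[]
#1 0x64→b12/s0 MISS; vc=[8]
#2 0x40→b8/s0 VC-HIT; vc=[12]
#3 0x62→b12/s0 VC-HIT; vc=[8]
#4 0x65→b12/s0 L1-HIT; vc=[8]
#5 0x24→b4/s0 MISS; vc=[8,12]
#6 0x45→b8/s0 VC-HIT; vc=[4,12]
#7 0x25→b4/s0 VC-HIT; vc=[8,12]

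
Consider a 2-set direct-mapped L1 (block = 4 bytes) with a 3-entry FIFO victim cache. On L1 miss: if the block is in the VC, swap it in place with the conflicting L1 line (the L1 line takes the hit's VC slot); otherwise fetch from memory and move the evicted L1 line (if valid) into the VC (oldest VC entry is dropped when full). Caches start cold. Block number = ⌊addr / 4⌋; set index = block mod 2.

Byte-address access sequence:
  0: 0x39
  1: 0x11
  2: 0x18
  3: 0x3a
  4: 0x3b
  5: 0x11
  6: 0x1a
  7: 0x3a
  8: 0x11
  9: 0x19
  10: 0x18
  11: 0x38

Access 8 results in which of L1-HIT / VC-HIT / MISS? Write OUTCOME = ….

  [0] addr=0x39 blk=14 s=0: MISS | VC []
  [1] addr=0x11 blk=4 s=0: MISS | VC [14]
  [2] addr=0x18 blk=6 s=0: MISS | VC [14, 4]
  [3] addr=0x3a blk=14 s=0: VC-HIT | VC [6, 4]
  [4] addr=0x3b blk=14 s=0: L1-HIT | VC [6, 4]
  [5] addr=0x11 blk=4 s=0: VC-HIT | VC [6, 14]
  [6] addr=0x1a blk=6 s=0: VC-HIT | VC [4, 14]
  [7] addr=0x3a blk=14 s=0: VC-HIT | VC [4, 6]
  [8] addr=0x11 blk=4 s=0: VC-HIT | VC [14, 6]
  [9] addr=0x19 blk=6 s=0: VC-HIT | VC [14, 4]
  [10] addr=0x18 blk=6 s=0: L1-HIT | VC [14, 4]
  [11] addr=0x38 blk=14 s=0: VC-HIT | VC [6, 4]

OUTCOME = VC-HIT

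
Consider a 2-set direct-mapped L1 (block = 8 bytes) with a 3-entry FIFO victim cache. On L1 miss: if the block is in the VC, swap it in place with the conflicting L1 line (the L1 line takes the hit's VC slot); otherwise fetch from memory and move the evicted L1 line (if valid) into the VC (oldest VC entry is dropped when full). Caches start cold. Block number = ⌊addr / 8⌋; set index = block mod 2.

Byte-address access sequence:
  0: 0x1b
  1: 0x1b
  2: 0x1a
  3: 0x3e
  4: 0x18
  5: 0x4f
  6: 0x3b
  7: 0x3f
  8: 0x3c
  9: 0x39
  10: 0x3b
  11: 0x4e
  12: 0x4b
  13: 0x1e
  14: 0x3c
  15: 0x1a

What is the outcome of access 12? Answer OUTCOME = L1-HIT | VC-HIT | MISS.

OUTCOME = L1-HIT

0: 0x1b (blk 3, set 1) → MISS  vc=[]
1: 0x1b (blk 3, set 1) → L1-HIT  vc=[]
2: 0x1a (blk 3, set 1) → L1-HIT  vc=[]
3: 0x3e (blk 7, set 1) → MISS  vc=[3]
4: 0x18 (blk 3, set 1) → VC-HIT  vc=[7]
5: 0x4f (blk 9, set 1) → MISS  vc=[7, 3]
6: 0x3b (blk 7, set 1) → VC-HIT  vc=[9, 3]
7: 0x3f (blk 7, set 1) → L1-HIT  vc=[9, 3]
8: 0x3c (blk 7, set 1) → L1-HIT  vc=[9, 3]
9: 0x39 (blk 7, set 1) → L1-HIT  vc=[9, 3]
10: 0x3b (blk 7, set 1) → L1-HIT  vc=[9, 3]
11: 0x4e (blk 9, set 1) → VC-HIT  vc=[7, 3]
12: 0x4b (blk 9, set 1) → L1-HIT  vc=[7, 3]
13: 0x1e (blk 3, set 1) → VC-HIT  vc=[7, 9]
14: 0x3c (blk 7, set 1) → VC-HIT  vc=[3, 9]
15: 0x1a (blk 3, set 1) → VC-HIT  vc=[7, 9]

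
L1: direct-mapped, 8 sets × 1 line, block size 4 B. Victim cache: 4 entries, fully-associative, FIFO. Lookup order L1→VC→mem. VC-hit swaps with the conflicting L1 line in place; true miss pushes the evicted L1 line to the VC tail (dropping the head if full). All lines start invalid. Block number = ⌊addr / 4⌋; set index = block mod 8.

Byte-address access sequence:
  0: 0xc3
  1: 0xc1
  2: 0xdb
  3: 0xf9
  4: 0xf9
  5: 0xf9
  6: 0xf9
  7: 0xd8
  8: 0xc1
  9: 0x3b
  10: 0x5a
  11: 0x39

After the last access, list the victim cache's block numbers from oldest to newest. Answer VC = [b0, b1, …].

VC = [62, 54, 22]

0: 0xc3 (blk 48, set 0) → MISS  vc=[]
1: 0xc1 (blk 48, set 0) → L1-HIT  vc=[]
2: 0xdb (blk 54, set 6) → MISS  vc=[]
3: 0xf9 (blk 62, set 6) → MISS  vc=[54]
4: 0xf9 (blk 62, set 6) → L1-HIT  vc=[54]
5: 0xf9 (blk 62, set 6) → L1-HIT  vc=[54]
6: 0xf9 (blk 62, set 6) → L1-HIT  vc=[54]
7: 0xd8 (blk 54, set 6) → VC-HIT  vc=[62]
8: 0xc1 (blk 48, set 0) → L1-HIT  vc=[62]
9: 0x3b (blk 14, set 6) → MISS  vc=[62, 54]
10: 0x5a (blk 22, set 6) → MISS  vc=[62, 54, 14]
11: 0x39 (blk 14, set 6) → VC-HIT  vc=[62, 54, 22]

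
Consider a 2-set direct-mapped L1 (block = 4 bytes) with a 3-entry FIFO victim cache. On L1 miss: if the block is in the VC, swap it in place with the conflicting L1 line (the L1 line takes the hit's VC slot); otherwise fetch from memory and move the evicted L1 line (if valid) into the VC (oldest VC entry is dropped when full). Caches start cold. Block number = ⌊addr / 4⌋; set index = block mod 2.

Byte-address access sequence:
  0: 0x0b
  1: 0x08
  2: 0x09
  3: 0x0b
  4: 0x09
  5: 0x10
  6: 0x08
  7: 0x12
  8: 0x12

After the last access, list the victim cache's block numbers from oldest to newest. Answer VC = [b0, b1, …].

VC = [2]

#0 0xb→b2/s0 MISS; vc=[]
#1 0x8→b2/s0 L1-HIT; vc=[]
#2 0x9→b2/s0 L1-HIT; vc=[]
#3 0xb→b2/s0 L1-HIT; vc=[]
#4 0x9→b2/s0 L1-HIT; vc=[]
#5 0x10→b4/s0 MISS; vc=[2]
#6 0x8→b2/s0 VC-HIT; vc=[4]
#7 0x12→b4/s0 VC-HIT; vc=[2]
#8 0x12→b4/s0 L1-HIT; vc=[2]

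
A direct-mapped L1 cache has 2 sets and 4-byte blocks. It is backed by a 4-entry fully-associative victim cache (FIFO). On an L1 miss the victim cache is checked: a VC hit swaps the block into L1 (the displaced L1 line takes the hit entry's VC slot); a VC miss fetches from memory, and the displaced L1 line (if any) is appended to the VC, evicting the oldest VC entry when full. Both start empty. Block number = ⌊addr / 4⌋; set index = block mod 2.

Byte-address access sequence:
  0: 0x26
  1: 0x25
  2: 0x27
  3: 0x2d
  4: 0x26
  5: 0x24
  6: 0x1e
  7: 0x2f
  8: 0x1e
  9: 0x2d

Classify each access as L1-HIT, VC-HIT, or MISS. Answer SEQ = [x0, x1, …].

  [0] addr=0x26 blk=9 s=1: MISS | VC []
  [1] addr=0x25 blk=9 s=1: L1-HIT | VC []
  [2] addr=0x27 blk=9 s=1: L1-HIT | VC []
  [3] addr=0x2d blk=11 s=1: MISS | VC [9]
  [4] addr=0x26 blk=9 s=1: VC-HIT | VC [11]
  [5] addr=0x24 blk=9 s=1: L1-HIT | VC [11]
  [6] addr=0x1e blk=7 s=1: MISS | VC [11, 9]
  [7] addr=0x2f blk=11 s=1: VC-HIT | VC [7, 9]
  [8] addr=0x1e blk=7 s=1: VC-HIT | VC [11, 9]
  [9] addr=0x2d blk=11 s=1: VC-HIT | VC [7, 9]

SEQ = [MISS, L1-HIT, L1-HIT, MISS, VC-HIT, L1-HIT, MISS, VC-HIT, VC-HIT, VC-HIT]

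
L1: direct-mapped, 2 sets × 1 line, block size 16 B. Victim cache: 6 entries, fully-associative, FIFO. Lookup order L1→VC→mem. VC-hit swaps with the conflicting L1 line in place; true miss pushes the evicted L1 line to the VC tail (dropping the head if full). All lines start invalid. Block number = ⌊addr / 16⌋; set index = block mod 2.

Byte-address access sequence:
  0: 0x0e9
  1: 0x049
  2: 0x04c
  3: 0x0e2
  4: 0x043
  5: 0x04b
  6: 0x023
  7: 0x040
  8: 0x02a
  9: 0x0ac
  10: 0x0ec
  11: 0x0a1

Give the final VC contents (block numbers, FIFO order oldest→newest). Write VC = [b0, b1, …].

0: 0xe9 (blk 14, set 0) → MISS  vc=[]
1: 0x49 (blk 4, set 0) → MISS  vc=[14]
2: 0x4c (blk 4, set 0) → L1-HIT  vc=[14]
3: 0xe2 (blk 14, set 0) → VC-HIT  vc=[4]
4: 0x43 (blk 4, set 0) → VC-HIT  vc=[14]
5: 0x4b (blk 4, set 0) → L1-HIT  vc=[14]
6: 0x23 (blk 2, set 0) → MISS  vc=[14, 4]
7: 0x40 (blk 4, set 0) → VC-HIT  vc=[14, 2]
8: 0x2a (blk 2, set 0) → VC-HIT  vc=[14, 4]
9: 0xac (blk 10, set 0) → MISS  vc=[14, 4, 2]
10: 0xec (blk 14, set 0) → VC-HIT  vc=[10, 4, 2]
11: 0xa1 (blk 10, set 0) → VC-HIT  vc=[14, 4, 2]

VC = [14, 4, 2]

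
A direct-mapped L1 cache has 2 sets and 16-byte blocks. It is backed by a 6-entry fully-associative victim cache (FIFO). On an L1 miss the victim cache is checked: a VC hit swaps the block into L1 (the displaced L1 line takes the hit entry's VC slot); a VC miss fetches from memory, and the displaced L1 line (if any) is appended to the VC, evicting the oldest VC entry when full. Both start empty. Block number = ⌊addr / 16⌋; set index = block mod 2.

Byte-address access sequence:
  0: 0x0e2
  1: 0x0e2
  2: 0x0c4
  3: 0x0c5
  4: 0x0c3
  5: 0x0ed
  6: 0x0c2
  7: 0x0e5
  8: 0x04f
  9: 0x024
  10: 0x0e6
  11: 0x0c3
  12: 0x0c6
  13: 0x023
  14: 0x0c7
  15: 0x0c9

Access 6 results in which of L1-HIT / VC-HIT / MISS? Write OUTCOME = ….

OUTCOME = VC-HIT

0: 0xe2 (blk 14, set 0) → MISS  vc=[]
1: 0xe2 (blk 14, set 0) → L1-HIT  vc=[]
2: 0xc4 (blk 12, set 0) → MISS  vc=[14]
3: 0xc5 (blk 12, set 0) → L1-HIT  vc=[14]
4: 0xc3 (blk 12, set 0) → L1-HIT  vc=[14]
5: 0xed (blk 14, set 0) → VC-HIT  vc=[12]
6: 0xc2 (blk 12, set 0) → VC-HIT  vc=[14]
7: 0xe5 (blk 14, set 0) → VC-HIT  vc=[12]
8: 0x4f (blk 4, set 0) → MISS  vc=[12, 14]
9: 0x24 (blk 2, set 0) → MISS  vc=[12, 14, 4]
10: 0xe6 (blk 14, set 0) → VC-HIT  vc=[12, 2, 4]
11: 0xc3 (blk 12, set 0) → VC-HIT  vc=[14, 2, 4]
12: 0xc6 (blk 12, set 0) → L1-HIT  vc=[14, 2, 4]
13: 0x23 (blk 2, set 0) → VC-HIT  vc=[14, 12, 4]
14: 0xc7 (blk 12, set 0) → VC-HIT  vc=[14, 2, 4]
15: 0xc9 (blk 12, set 0) → L1-HIT  vc=[14, 2, 4]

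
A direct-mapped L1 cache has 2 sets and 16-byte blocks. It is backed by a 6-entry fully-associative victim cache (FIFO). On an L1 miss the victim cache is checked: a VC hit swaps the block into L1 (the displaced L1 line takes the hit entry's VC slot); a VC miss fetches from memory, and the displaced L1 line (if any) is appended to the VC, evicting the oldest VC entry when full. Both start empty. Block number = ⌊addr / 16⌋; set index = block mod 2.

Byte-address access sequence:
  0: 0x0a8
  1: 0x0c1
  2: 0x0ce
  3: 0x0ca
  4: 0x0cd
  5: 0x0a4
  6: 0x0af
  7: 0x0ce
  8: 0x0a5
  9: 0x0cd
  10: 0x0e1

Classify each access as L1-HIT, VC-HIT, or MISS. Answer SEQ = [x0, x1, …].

#0 0xa8→b10/s0 MISS; vc=[]
#1 0xc1→b12/s0 MISS; vc=[10]
#2 0xce→b12/s0 L1-HIT; vc=[10]
#3 0xca→b12/s0 L1-HIT; vc=[10]
#4 0xcd→b12/s0 L1-HIT; vc=[10]
#5 0xa4→b10/s0 VC-HIT; vc=[12]
#6 0xaf→b10/s0 L1-HIT; vc=[12]
#7 0xce→b12/s0 VC-HIT; vc=[10]
#8 0xa5→b10/s0 VC-HIT; vc=[12]
#9 0xcd→b12/s0 VC-HIT; vc=[10]
#10 0xe1→b14/s0 MISS; vc=[10,12]

SEQ = [MISS, MISS, L1-HIT, L1-HIT, L1-HIT, VC-HIT, L1-HIT, VC-HIT, VC-HIT, VC-HIT, MISS]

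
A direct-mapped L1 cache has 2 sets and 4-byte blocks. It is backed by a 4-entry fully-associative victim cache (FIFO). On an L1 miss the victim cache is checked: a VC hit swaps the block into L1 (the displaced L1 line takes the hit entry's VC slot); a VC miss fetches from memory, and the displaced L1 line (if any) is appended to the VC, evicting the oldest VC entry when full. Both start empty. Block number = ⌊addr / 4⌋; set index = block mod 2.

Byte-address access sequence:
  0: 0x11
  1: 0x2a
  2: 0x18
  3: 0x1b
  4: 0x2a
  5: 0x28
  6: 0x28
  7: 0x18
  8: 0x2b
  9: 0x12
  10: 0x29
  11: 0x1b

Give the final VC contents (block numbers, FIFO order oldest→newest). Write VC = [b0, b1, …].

VC = [4, 10]

  [0] addr=0x11 blk=4 s=0: MISS | VC []
  [1] addr=0x2a blk=10 s=0: MISS | VC [4]
  [2] addr=0x18 blk=6 s=0: MISS | VC [4, 10]
  [3] addr=0x1b blk=6 s=0: L1-HIT | VC [4, 10]
  [4] addr=0x2a blk=10 s=0: VC-HIT | VC [4, 6]
  [5] addr=0x28 blk=10 s=0: L1-HIT | VC [4, 6]
  [6] addr=0x28 blk=10 s=0: L1-HIT | VC [4, 6]
  [7] addr=0x18 blk=6 s=0: VC-HIT | VC [4, 10]
  [8] addr=0x2b blk=10 s=0: VC-HIT | VC [4, 6]
  [9] addr=0x12 blk=4 s=0: VC-HIT | VC [10, 6]
  [10] addr=0x29 blk=10 s=0: VC-HIT | VC [4, 6]
  [11] addr=0x1b blk=6 s=0: VC-HIT | VC [4, 10]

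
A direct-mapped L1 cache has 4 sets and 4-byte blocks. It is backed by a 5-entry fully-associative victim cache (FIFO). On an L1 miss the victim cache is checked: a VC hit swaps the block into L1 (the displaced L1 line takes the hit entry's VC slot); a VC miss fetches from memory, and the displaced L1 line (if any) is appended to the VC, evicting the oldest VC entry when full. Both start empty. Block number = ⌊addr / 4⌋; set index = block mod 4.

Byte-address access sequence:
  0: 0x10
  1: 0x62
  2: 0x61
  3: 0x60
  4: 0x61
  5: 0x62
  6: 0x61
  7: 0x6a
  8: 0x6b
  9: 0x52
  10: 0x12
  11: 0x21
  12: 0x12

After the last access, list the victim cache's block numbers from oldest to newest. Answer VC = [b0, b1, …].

0: 0x10 (blk 4, set 0) → MISS  vc=[]
1: 0x62 (blk 24, set 0) → MISS  vc=[4]
2: 0x61 (blk 24, set 0) → L1-HIT  vc=[4]
3: 0x60 (blk 24, set 0) → L1-HIT  vc=[4]
4: 0x61 (blk 24, set 0) → L1-HIT  vc=[4]
5: 0x62 (blk 24, set 0) → L1-HIT  vc=[4]
6: 0x61 (blk 24, set 0) → L1-HIT  vc=[4]
7: 0x6a (blk 26, set 2) → MISS  vc=[4]
8: 0x6b (blk 26, set 2) → L1-HIT  vc=[4]
9: 0x52 (blk 20, set 0) → MISS  vc=[4, 24]
10: 0x12 (blk 4, set 0) → VC-HIT  vc=[20, 24]
11: 0x21 (blk 8, set 0) → MISS  vc=[20, 24, 4]
12: 0x12 (blk 4, set 0) → VC-HIT  vc=[20, 24, 8]

VC = [20, 24, 8]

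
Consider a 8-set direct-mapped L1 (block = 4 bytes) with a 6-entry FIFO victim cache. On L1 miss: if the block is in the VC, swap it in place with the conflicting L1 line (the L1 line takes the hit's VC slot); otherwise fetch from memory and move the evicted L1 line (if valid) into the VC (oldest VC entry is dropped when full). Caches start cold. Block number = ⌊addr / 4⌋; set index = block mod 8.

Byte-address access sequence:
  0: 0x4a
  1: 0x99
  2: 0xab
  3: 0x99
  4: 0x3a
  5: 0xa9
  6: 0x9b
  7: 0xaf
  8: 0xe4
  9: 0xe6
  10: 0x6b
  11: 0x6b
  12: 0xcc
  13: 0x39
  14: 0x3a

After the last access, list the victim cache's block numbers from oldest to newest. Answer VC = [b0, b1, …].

0: 0x4a (blk 18, set 2) → MISS  vc=[]
1: 0x99 (blk 38, set 6) → MISS  vc=[]
2: 0xab (blk 42, set 2) → MISS  vc=[18]
3: 0x99 (blk 38, set 6) → L1-HIT  vc=[18]
4: 0x3a (blk 14, set 6) → MISS  vc=[18, 38]
5: 0xa9 (blk 42, set 2) → L1-HIT  vc=[18, 38]
6: 0x9b (blk 38, set 6) → VC-HIT  vc=[18, 14]
7: 0xaf (blk 43, set 3) → MISS  vc=[18, 14]
8: 0xe4 (blk 57, set 1) → MISS  vc=[18, 14]
9: 0xe6 (blk 57, set 1) → L1-HIT  vc=[18, 14]
10: 0x6b (blk 26, set 2) → MISS  vc=[18, 14, 42]
11: 0x6b (blk 26, set 2) → L1-HIT  vc=[18, 14, 42]
12: 0xcc (blk 51, set 3) → MISS  vc=[18, 14, 42, 43]
13: 0x39 (blk 14, set 6) → VC-HIT  vc=[18, 38, 42, 43]
14: 0x3a (blk 14, set 6) → L1-HIT  vc=[18, 38, 42, 43]

VC = [18, 38, 42, 43]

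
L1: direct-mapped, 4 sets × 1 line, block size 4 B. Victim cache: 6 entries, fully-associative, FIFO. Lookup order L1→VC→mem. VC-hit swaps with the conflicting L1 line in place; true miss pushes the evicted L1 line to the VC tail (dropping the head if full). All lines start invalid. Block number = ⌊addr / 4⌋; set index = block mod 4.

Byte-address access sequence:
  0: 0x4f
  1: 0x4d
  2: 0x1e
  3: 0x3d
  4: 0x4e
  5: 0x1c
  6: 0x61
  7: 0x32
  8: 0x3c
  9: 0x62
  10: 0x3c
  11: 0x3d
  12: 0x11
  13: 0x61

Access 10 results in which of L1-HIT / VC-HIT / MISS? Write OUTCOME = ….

0: 0x4f (blk 19, set 3) → MISS  vc=[]
1: 0x4d (blk 19, set 3) → L1-HIT  vc=[]
2: 0x1e (blk 7, set 3) → MISS  vc=[19]
3: 0x3d (blk 15, set 3) → MISS  vc=[19, 7]
4: 0x4e (blk 19, set 3) → VC-HIT  vc=[15, 7]
5: 0x1c (blk 7, set 3) → VC-HIT  vc=[15, 19]
6: 0x61 (blk 24, set 0) → MISS  vc=[15, 19]
7: 0x32 (blk 12, set 0) → MISS  vc=[15, 19, 24]
8: 0x3c (blk 15, set 3) → VC-HIT  vc=[7, 19, 24]
9: 0x62 (blk 24, set 0) → VC-HIT  vc=[7, 19, 12]
10: 0x3c (blk 15, set 3) → L1-HIT  vc=[7, 19, 12]
11: 0x3d (blk 15, set 3) → L1-HIT  vc=[7, 19, 12]
12: 0x11 (blk 4, set 0) → MISS  vc=[7, 19, 12, 24]
13: 0x61 (blk 24, set 0) → VC-HIT  vc=[7, 19, 12, 4]

OUTCOME = L1-HIT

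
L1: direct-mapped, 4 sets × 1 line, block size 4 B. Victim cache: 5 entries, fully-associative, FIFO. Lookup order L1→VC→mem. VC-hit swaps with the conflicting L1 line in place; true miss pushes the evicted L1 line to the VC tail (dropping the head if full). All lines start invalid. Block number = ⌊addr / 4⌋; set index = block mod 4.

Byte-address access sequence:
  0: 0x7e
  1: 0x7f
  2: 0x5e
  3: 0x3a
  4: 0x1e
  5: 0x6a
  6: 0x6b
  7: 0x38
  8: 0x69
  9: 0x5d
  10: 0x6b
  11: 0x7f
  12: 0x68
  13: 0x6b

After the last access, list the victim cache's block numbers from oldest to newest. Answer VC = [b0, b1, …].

#0 0x7e→b31/s3 MISS; vc=[]
#1 0x7f→b31/s3 L1-HIT; vc=[]
#2 0x5e→b23/s3 MISS; vc=[31]
#3 0x3a→b14/s2 MISS; vc=[31]
#4 0x1e→b7/s3 MISS; vc=[31,23]
#5 0x6a→b26/s2 MISS; vc=[31,23,14]
#6 0x6b→b26/s2 L1-HIT; vc=[31,23,14]
#7 0x38→b14/s2 VC-HIT; vc=[31,23,26]
#8 0x69→b26/s2 VC-HIT; vc=[31,23,14]
#9 0x5d→b23/s3 VC-HIT; vc=[31,7,14]
#10 0x6b→b26/s2 L1-HIT; vc=[31,7,14]
#11 0x7f→b31/s3 VC-HIT; vc=[23,7,14]
#12 0x68→b26/s2 L1-HIT; vc=[23,7,14]
#13 0x6b→b26/s2 L1-HIT; vc=[23,7,14]

VC = [23, 7, 14]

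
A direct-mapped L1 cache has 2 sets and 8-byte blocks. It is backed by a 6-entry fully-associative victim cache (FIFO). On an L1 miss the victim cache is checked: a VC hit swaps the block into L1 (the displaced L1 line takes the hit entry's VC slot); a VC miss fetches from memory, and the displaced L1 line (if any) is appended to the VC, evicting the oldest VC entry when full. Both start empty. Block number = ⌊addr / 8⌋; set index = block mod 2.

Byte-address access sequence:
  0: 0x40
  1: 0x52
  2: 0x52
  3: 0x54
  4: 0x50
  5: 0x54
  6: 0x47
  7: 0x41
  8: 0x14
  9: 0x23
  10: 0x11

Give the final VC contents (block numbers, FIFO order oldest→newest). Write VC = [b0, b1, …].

  [0] addr=0x40 blk=8 s=0: MISS | VC []
  [1] addr=0x52 blk=10 s=0: MISS | VC [8]
  [2] addr=0x52 blk=10 s=0: L1-HIT | VC [8]
  [3] addr=0x54 blk=10 s=0: L1-HIT | VC [8]
  [4] addr=0x50 blk=10 s=0: L1-HIT | VC [8]
  [5] addr=0x54 blk=10 s=0: L1-HIT | VC [8]
  [6] addr=0x47 blk=8 s=0: VC-HIT | VC [10]
  [7] addr=0x41 blk=8 s=0: L1-HIT | VC [10]
  [8] addr=0x14 blk=2 s=0: MISS | VC [10, 8]
  [9] addr=0x23 blk=4 s=0: MISS | VC [10, 8, 2]
  [10] addr=0x11 blk=2 s=0: VC-HIT | VC [10, 8, 4]

VC = [10, 8, 4]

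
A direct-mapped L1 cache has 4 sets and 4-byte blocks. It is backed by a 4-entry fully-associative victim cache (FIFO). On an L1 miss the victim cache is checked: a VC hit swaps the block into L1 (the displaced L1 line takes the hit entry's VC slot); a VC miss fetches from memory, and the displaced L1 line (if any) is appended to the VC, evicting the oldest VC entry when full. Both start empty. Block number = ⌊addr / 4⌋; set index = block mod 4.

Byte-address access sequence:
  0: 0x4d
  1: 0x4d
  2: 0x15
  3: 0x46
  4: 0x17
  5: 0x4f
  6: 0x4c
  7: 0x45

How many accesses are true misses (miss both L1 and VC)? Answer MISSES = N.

0: 0x4d (blk 19, set 3) → MISS  vc=[]
1: 0x4d (blk 19, set 3) → L1-HIT  vc=[]
2: 0x15 (blk 5, set 1) → MISS  vc=[]
3: 0x46 (blk 17, set 1) → MISS  vc=[5]
4: 0x17 (blk 5, set 1) → VC-HIT  vc=[17]
5: 0x4f (blk 19, set 3) → L1-HIT  vc=[17]
6: 0x4c (blk 19, set 3) → L1-HIT  vc=[17]
7: 0x45 (blk 17, set 1) → VC-HIT  vc=[5]

MISSES = 3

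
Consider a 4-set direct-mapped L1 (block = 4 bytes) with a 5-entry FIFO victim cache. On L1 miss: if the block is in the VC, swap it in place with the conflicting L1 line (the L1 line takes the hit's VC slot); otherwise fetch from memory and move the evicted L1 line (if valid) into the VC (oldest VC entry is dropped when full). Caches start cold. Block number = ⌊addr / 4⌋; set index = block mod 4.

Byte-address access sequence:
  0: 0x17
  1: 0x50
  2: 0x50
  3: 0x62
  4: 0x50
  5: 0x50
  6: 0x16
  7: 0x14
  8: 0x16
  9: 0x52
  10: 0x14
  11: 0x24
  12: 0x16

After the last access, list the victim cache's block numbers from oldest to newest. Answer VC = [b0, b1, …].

VC = [24, 9]

  [0] addr=0x17 blk=5 s=1: MISS | VC []
  [1] addr=0x50 blk=20 s=0: MISS | VC []
  [2] addr=0x50 blk=20 s=0: L1-HIT | VC []
  [3] addr=0x62 blk=24 s=0: MISS | VC [20]
  [4] addr=0x50 blk=20 s=0: VC-HIT | VC [24]
  [5] addr=0x50 blk=20 s=0: L1-HIT | VC [24]
  [6] addr=0x16 blk=5 s=1: L1-HIT | VC [24]
  [7] addr=0x14 blk=5 s=1: L1-HIT | VC [24]
  [8] addr=0x16 blk=5 s=1: L1-HIT | VC [24]
  [9] addr=0x52 blk=20 s=0: L1-HIT | VC [24]
  [10] addr=0x14 blk=5 s=1: L1-HIT | VC [24]
  [11] addr=0x24 blk=9 s=1: MISS | VC [24, 5]
  [12] addr=0x16 blk=5 s=1: VC-HIT | VC [24, 9]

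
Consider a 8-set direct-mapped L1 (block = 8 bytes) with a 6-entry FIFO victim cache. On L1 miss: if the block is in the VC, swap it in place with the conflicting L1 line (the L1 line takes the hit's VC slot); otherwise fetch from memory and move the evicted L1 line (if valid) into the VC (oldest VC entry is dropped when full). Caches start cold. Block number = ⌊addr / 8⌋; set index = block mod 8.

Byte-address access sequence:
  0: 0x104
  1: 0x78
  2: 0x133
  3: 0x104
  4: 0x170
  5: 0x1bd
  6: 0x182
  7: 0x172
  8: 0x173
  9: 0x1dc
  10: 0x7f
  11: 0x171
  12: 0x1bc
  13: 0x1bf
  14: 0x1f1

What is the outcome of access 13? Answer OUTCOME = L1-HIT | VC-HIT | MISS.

0: 0x104 (blk 32, set 0) → MISS  vc=[]
1: 0x78 (blk 15, set 7) → MISS  vc=[]
2: 0x133 (blk 38, set 6) → MISS  vc=[]
3: 0x104 (blk 32, set 0) → L1-HIT  vc=[]
4: 0x170 (blk 46, set 6) → MISS  vc=[38]
5: 0x1bd (blk 55, set 7) → MISS  vc=[38, 15]
6: 0x182 (blk 48, set 0) → MISS  vc=[38, 15, 32]
7: 0x172 (blk 46, set 6) → L1-HIT  vc=[38, 15, 32]
8: 0x173 (blk 46, set 6) → L1-HIT  vc=[38, 15, 32]
9: 0x1dc (blk 59, set 3) → MISS  vc=[38, 15, 32]
10: 0x7f (blk 15, set 7) → VC-HIT  vc=[38, 55, 32]
11: 0x171 (blk 46, set 6) → L1-HIT  vc=[38, 55, 32]
12: 0x1bc (blk 55, set 7) → VC-HIT  vc=[38, 15, 32]
13: 0x1bf (blk 55, set 7) → L1-HIT  vc=[38, 15, 32]
14: 0x1f1 (blk 62, set 6) → MISS  vc=[38, 15, 32, 46]

OUTCOME = L1-HIT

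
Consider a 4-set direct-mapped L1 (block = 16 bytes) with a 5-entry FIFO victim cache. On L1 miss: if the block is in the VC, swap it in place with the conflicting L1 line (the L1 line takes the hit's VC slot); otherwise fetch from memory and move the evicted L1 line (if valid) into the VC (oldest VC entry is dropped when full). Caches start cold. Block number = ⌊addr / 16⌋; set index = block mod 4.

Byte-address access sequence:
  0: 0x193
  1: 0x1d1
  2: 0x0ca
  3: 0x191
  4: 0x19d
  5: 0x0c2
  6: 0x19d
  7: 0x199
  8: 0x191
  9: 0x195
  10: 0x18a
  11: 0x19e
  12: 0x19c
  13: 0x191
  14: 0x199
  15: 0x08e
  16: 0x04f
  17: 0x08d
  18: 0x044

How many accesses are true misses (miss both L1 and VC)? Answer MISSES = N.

  [0] addr=0x193 blk=25 s=1: MISS | VC []
  [1] addr=0x1d1 blk=29 s=1: MISS | VC [25]
  [2] addr=0xca blk=12 s=0: MISS | VC [25]
  [3] addr=0x191 blk=25 s=1: VC-HIT | VC [29]
  [4] addr=0x19d blk=25 s=1: L1-HIT | VC [29]
  [5] addr=0xc2 blk=12 s=0: L1-HIT | VC [29]
  [6] addr=0x19d blk=25 s=1: L1-HIT | VC [29]
  [7] addr=0x199 blk=25 s=1: L1-HIT | VC [29]
  [8] addr=0x191 blk=25 s=1: L1-HIT | VC [29]
  [9] addr=0x195 blk=25 s=1: L1-HIT | VC [29]
  [10] addr=0x18a blk=24 s=0: MISS | VC [29, 12]
  [11] addr=0x19e blk=25 s=1: L1-HIT | VC [29, 12]
  [12] addr=0x19c blk=25 s=1: L1-HIT | VC [29, 12]
  [13] addr=0x191 blk=25 s=1: L1-HIT | VC [29, 12]
  [14] addr=0x199 blk=25 s=1: L1-HIT | VC [29, 12]
  [15] addr=0x8e blk=8 s=0: MISS | VC [29, 12, 24]
  [16] addr=0x4f blk=4 s=0: MISS | VC [29, 12, 24, 8]
  [17] addr=0x8d blk=8 s=0: VC-HIT | VC [29, 12, 24, 4]
  [18] addr=0x44 blk=4 s=0: VC-HIT | VC [29, 12, 24, 8]

MISSES = 6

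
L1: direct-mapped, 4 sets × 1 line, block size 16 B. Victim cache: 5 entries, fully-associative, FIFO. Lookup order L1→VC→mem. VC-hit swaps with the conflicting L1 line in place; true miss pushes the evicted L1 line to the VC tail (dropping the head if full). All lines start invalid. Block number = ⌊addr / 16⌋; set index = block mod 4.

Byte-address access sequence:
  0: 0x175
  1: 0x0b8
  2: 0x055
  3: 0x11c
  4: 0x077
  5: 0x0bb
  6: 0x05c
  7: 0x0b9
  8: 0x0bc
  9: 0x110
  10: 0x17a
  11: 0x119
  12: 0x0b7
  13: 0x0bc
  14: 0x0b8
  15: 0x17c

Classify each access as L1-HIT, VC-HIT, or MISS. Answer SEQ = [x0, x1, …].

0: 0x175 (blk 23, set 3) → MISS  vc=[]
1: 0xb8 (blk 11, set 3) → MISS  vc=[23]
2: 0x55 (blk 5, set 1) → MISS  vc=[23]
3: 0x11c (blk 17, set 1) → MISS  vc=[23, 5]
4: 0x77 (blk 7, set 3) → MISS  vc=[23, 5, 11]
5: 0xbb (blk 11, set 3) → VC-HIT  vc=[23, 5, 7]
6: 0x5c (blk 5, set 1) → VC-HIT  vc=[23, 17, 7]
7: 0xb9 (blk 11, set 3) → L1-HIT  vc=[23, 17, 7]
8: 0xbc (blk 11, set 3) → L1-HIT  vc=[23, 17, 7]
9: 0x110 (blk 17, set 1) → VC-HIT  vc=[23, 5, 7]
10: 0x17a (blk 23, set 3) → VC-HIT  vc=[11, 5, 7]
11: 0x119 (blk 17, set 1) → L1-HIT  vc=[11, 5, 7]
12: 0xb7 (blk 11, set 3) → VC-HIT  vc=[23, 5, 7]
13: 0xbc (blk 11, set 3) → L1-HIT  vc=[23, 5, 7]
14: 0xb8 (blk 11, set 3) → L1-HIT  vc=[23, 5, 7]
15: 0x17c (blk 23, set 3) → VC-HIT  vc=[11, 5, 7]

SEQ = [MISS, MISS, MISS, MISS, MISS, VC-HIT, VC-HIT, L1-HIT, L1-HIT, VC-HIT, VC-HIT, L1-HIT, VC-HIT, L1-HIT, L1-HIT, VC-HIT]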